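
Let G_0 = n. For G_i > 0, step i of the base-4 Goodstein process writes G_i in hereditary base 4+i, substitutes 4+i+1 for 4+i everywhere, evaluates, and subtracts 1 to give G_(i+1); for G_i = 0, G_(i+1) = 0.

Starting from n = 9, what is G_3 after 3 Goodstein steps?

11

step 0: 9 = 2·4 + 1; sub 5 for 4: 2·5 + 1; = 11; G_1 = 11−1 = 10
step 1: 10 = 2·5; sub 6 for 5: 2·6; = 12; G_2 = 12−1 = 11
step 2: 11 = 6 + 5; sub 7 for 6: 7 + 5; = 12; G_3 = 12−1 = 11
step 3: 11 = 7 + 4; sub 8 for 7: 8 + 4; = 12; G_4 = 12−1 = 11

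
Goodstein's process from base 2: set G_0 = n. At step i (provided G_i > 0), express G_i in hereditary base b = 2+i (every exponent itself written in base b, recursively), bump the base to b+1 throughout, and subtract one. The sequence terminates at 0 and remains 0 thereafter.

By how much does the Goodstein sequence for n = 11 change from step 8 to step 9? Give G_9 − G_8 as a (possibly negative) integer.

base 2: 11 = 2^(2 + 1) + 2 + 1; at 3: 3^(3 + 1) + 3 + 1 = 85; next = 84
base 3: 84 = 3^(3 + 1) + 3; at 4: 4^(4 + 1) + 4 = 1028; next = 1027
base 4: 1027 = 4^(4 + 1) + 3; at 5: 5^(5 + 1) + 3 = 15628; next = 15627
base 5: 15627 = 5^(5 + 1) + 2; at 6: 6^(6 + 1) + 2 = 279938; next = 279937
base 6: 279937 = 6^(6 + 1) + 1; at 7: 7^(7 + 1) + 1 = 5764802; next = 5764801
base 7: 5764801 = 7^(7 + 1); at 8: 8^(8 + 1) = 134217728; next = 134217727
base 8: 134217727 = 7·8^8 + 7·8^7 + 7·8^6 + 7·8^5 + 7·8^4 + 7·8^3 + 7·8^2 + 7·8 + 7; at 9: 7·9^9 + 7·9^7 + 7·9^6 + 7·9^5 + 7·9^4 + 7·9^3 + 7·9^2 + 7·9 + 7 = 2749609303; next = 2749609302
base 9: 2749609302 = 7·9^9 + 7·9^7 + 7·9^6 + 7·9^5 + 7·9^4 + 7·9^3 + 7·9^2 + 7·9 + 6; at 10: 7·10^10 + 7·10^7 + 7·10^6 + 7·10^5 + 7·10^4 + 7·10^3 + 7·10^2 + 7·10 + 6 = 70077777776; next = 70077777775
base 10: 70077777775 = 7·10^10 + 7·10^7 + 7·10^6 + 7·10^5 + 7·10^4 + 7·10^3 + 7·10^2 + 7·10 + 5; at 11: 7·11^11 + 7·11^7 + 7·11^6 + 7·11^5 + 7·11^4 + 7·11^3 + 7·11^2 + 7·11 + 5 = 1997331745491; next = 1997331745490

1927253967715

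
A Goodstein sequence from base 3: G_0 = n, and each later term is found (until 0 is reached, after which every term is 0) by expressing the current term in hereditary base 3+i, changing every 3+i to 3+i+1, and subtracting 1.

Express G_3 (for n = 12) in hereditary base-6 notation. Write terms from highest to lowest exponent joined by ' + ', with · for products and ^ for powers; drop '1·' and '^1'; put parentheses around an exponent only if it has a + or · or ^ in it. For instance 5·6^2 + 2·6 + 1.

[0] 12 ≡ 3^2 + 3 (base 3). Lift 4: 20. −1: 19.
[1] 19 ≡ 4^2 + 3 (base 4). Lift 5: 28. −1: 27.
[2] 27 ≡ 5^2 + 2 (base 5). Lift 6: 38. −1: 37.
[3] 37 ≡ 6^2 + 1 (base 6). Lift 7: 50. −1: 49.

6^2 + 1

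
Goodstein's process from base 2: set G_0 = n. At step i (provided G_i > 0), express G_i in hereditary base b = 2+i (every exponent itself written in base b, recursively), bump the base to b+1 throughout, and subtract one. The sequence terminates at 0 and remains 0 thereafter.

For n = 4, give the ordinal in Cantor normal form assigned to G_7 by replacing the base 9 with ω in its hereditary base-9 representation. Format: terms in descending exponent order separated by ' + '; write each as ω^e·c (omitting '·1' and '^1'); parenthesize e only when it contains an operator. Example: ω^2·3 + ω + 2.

ω^2·2 + ω + 2

G_0 = 4. HB_2(4) = 2^2. Bump = 27. G_1 = 26.
G_1 = 26. HB_3(26) = 2·3^2 + 2·3 + 2. Bump = 42. G_2 = 41.
G_2 = 41. HB_4(41) = 2·4^2 + 2·4 + 1. Bump = 61. G_3 = 60.
G_3 = 60. HB_5(60) = 2·5^2 + 2·5. Bump = 84. G_4 = 83.
G_4 = 83. HB_6(83) = 2·6^2 + 6 + 5. Bump = 110. G_5 = 109.
G_5 = 109. HB_7(109) = 2·7^2 + 7 + 4. Bump = 140. G_6 = 139.
G_6 = 139. HB_8(139) = 2·8^2 + 8 + 3. Bump = 174. G_7 = 173.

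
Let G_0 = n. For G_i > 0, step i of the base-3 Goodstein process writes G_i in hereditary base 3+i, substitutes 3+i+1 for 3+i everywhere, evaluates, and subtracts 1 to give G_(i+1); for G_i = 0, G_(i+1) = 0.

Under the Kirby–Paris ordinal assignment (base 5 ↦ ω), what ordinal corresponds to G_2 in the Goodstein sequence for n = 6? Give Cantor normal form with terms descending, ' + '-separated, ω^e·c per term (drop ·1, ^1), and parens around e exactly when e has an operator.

G_0=6  [base 3] 2·3  →[3↦4]→  2·4 = 8  −1 ⇒ G_1=7
G_1=7  [base 4] 4 + 3  →[4↦5]→  5 + 3 = 8  −1 ⇒ G_2=7

ω + 2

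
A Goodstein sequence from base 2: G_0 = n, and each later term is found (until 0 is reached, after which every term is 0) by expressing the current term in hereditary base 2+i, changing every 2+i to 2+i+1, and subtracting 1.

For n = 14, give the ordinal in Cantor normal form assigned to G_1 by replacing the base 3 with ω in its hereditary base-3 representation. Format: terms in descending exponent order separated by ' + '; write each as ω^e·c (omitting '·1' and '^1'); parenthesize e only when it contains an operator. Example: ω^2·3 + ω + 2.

step 0: 14 = 2^(2 + 1) + 2^2 + 2; sub 3 for 2: 3^(3 + 1) + 3^3 + 3; = 111; G_1 = 111−1 = 110
step 1: 110 = 3^(3 + 1) + 3^3 + 2; sub 4 for 3: 4^(4 + 1) + 4^4 + 2; = 1282; G_2 = 1282−1 = 1281

ω^(ω + 1) + ω^ω + 2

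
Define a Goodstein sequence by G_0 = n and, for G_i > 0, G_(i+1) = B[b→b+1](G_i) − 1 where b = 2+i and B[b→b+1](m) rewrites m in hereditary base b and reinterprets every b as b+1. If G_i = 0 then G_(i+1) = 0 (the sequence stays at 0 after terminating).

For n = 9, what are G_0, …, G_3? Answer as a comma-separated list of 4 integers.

i=0: 9 = 2^(2 + 1) + 1 (b=2); 2→3: 3^(3 + 1) + 1 = 82; 82−1 = 81
i=1: 81 = 3^(3 + 1) (b=3); 3→4: 4^(4 + 1) = 1024; 1024−1 = 1023
i=2: 1023 = 3·4^4 + 3·4^3 + 3·4^2 + 3·4 + 3 (b=4); 4→5: 3·5^5 + 3·5^3 + 3·5^2 + 3·5 + 3 = 9843; 9843−1 = 9842

9, 81, 1023, 9842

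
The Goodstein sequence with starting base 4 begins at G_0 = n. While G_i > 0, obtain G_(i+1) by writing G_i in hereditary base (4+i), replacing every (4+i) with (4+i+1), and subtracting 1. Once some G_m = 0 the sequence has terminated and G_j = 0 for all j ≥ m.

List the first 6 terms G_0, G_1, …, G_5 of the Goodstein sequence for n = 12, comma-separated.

12, 14, 15, 16, 17, 18

[0] 12 ≡ 3·4 (base 4). Lift 5: 15. −1: 14.
[1] 14 ≡ 2·5 + 4 (base 5). Lift 6: 16. −1: 15.
[2] 15 ≡ 2·6 + 3 (base 6). Lift 7: 17. −1: 16.
[3] 16 ≡ 2·7 + 2 (base 7). Lift 8: 18. −1: 17.
[4] 17 ≡ 2·8 + 1 (base 8). Lift 9: 19. −1: 18.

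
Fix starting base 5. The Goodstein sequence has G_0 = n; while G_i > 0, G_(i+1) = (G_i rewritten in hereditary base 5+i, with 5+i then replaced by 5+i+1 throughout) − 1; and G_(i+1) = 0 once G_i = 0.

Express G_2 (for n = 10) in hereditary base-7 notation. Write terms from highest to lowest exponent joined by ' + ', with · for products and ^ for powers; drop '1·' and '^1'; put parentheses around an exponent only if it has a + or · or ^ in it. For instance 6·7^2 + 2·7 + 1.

7 + 4

G_0 = 10. HB_5(10) = 2·5. Bump = 12. G_1 = 11.
G_1 = 11. HB_6(11) = 6 + 5. Bump = 12. G_2 = 11.
G_2 = 11. HB_7(11) = 7 + 4. Bump = 12. G_3 = 11.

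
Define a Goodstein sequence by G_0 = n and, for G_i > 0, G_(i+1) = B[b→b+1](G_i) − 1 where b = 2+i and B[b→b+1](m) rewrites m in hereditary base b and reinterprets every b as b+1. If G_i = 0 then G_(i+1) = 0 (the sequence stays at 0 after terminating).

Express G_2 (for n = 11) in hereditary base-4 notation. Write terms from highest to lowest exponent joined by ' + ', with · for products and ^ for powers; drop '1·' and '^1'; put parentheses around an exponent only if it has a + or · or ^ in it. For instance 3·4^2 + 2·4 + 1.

(0) 11|_2 = 2^(2 + 1) + 2 + 1 ↦ 3^(3 + 1) + 3 + 1|_3 = 85 ⇒ 84
(1) 84|_3 = 3^(3 + 1) + 3 ↦ 4^(4 + 1) + 4|_4 = 1028 ⇒ 1027
(2) 1027|_4 = 4^(4 + 1) + 3 ↦ 5^(5 + 1) + 3|_5 = 15628 ⇒ 15627

4^(4 + 1) + 3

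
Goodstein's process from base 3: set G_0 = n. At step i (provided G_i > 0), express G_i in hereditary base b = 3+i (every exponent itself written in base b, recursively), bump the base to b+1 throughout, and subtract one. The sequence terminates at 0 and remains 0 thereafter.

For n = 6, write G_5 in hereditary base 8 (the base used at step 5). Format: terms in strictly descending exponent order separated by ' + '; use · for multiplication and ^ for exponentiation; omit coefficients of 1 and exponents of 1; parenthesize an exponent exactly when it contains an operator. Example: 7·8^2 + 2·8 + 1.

[0] 6 ≡ 2·3 (base 3). Lift 4: 8. −1: 7.
[1] 7 ≡ 4 + 3 (base 4). Lift 5: 8. −1: 7.
[2] 7 ≡ 5 + 2 (base 5). Lift 6: 8. −1: 7.
[3] 7 ≡ 6 + 1 (base 6). Lift 7: 8. −1: 7.
[4] 7 ≡ 7 (base 7). Lift 8: 8. −1: 7.

7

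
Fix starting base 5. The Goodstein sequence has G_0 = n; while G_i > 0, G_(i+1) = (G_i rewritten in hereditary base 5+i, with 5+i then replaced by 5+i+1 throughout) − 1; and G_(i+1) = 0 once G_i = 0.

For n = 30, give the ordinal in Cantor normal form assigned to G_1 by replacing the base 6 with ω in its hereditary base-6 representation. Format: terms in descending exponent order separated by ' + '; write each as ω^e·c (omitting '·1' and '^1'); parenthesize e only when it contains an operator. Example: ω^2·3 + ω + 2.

(0) 30|_5 = 5^2 + 5 ↦ 6^2 + 6|_6 = 42 ⇒ 41
(1) 41|_6 = 6^2 + 5 ↦ 7^2 + 5|_7 = 54 ⇒ 53

ω^2 + 5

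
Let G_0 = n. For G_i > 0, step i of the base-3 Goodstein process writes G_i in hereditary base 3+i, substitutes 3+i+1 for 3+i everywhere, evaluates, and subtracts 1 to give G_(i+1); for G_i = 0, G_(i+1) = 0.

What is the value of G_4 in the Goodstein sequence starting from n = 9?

21

G_0 = 9. HB_3(9) = 3^2. Bump = 16. G_1 = 15.
G_1 = 15. HB_4(15) = 3·4 + 3. Bump = 18. G_2 = 17.
G_2 = 17. HB_5(17) = 3·5 + 2. Bump = 20. G_3 = 19.
G_3 = 19. HB_6(19) = 3·6 + 1. Bump = 22. G_4 = 21.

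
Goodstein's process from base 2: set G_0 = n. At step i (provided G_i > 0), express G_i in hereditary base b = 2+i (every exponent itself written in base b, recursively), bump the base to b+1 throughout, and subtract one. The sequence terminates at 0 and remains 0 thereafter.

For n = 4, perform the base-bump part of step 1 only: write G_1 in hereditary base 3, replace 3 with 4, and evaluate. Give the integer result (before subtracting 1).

(0) 4|_2 = 2^2 ↦ 3^3|_3 = 27 ⇒ 26
(1) 26|_3 = 2·3^2 + 2·3 + 2 ↦ 2·4^2 + 2·4 + 2|_4 = 42 ⇒ 41

42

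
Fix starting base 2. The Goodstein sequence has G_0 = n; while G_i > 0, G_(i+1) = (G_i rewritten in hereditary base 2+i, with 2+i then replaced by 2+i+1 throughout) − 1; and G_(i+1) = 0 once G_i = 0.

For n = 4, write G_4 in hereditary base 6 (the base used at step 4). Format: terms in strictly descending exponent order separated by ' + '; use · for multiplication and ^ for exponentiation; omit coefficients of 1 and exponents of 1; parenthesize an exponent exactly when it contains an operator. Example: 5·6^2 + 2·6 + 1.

[0] 4 ≡ 2^2 (base 2). Lift 3: 27. −1: 26.
[1] 26 ≡ 2·3^2 + 2·3 + 2 (base 3). Lift 4: 42. −1: 41.
[2] 41 ≡ 2·4^2 + 2·4 + 1 (base 4). Lift 5: 61. −1: 60.
[3] 60 ≡ 2·5^2 + 2·5 (base 5). Lift 6: 84. −1: 83.
[4] 83 ≡ 2·6^2 + 6 + 5 (base 6). Lift 7: 110. −1: 109.

2·6^2 + 6 + 5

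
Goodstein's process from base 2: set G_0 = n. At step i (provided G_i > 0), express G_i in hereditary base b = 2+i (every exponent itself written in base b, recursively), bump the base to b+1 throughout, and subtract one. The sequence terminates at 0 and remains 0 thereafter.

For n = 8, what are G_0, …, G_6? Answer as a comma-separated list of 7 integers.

8 —HB2→ 2^(2 + 1) —bump→ 3^(3 + 1) = 81 —(−1)→ 80
80 —HB3→ 2·3^3 + 2·3^2 + 2·3 + 2 —bump→ 2·4^4 + 2·4^2 + 2·4 + 2 = 554 —(−1)→ 553
553 —HB4→ 2·4^4 + 2·4^2 + 2·4 + 1 —bump→ 2·5^5 + 2·5^2 + 2·5 + 1 = 6311 —(−1)→ 6310
6310 —HB5→ 2·5^5 + 2·5^2 + 2·5 —bump→ 2·6^6 + 2·6^2 + 2·6 = 93396 —(−1)→ 93395
93395 —HB6→ 2·6^6 + 2·6^2 + 6 + 5 —bump→ 2·7^7 + 2·7^2 + 7 + 5 = 1647196 —(−1)→ 1647195
1647195 —HB7→ 2·7^7 + 2·7^2 + 7 + 4 —bump→ 2·8^8 + 2·8^2 + 8 + 4 = 33554572 —(−1)→ 33554571

8, 80, 553, 6310, 93395, 1647195, 33554571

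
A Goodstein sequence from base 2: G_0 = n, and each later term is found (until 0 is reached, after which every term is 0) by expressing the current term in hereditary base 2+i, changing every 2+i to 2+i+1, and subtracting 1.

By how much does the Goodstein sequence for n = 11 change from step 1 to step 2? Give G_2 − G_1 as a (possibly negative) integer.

943

base 2: 11 = 2^(2 + 1) + 2 + 1; at 3: 3^(3 + 1) + 3 + 1 = 85; next = 84
base 3: 84 = 3^(3 + 1) + 3; at 4: 4^(4 + 1) + 4 = 1028; next = 1027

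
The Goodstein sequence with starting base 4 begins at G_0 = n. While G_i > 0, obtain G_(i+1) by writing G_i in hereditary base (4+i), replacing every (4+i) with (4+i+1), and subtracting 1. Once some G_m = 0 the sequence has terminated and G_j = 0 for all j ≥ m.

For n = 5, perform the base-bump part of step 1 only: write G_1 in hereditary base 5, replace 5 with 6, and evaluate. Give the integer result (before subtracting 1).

6

(0) 5|_4 = 4 + 1 ↦ 5 + 1|_5 = 6 ⇒ 5
(1) 5|_5 = 5 ↦ 6|_6 = 6 ⇒ 5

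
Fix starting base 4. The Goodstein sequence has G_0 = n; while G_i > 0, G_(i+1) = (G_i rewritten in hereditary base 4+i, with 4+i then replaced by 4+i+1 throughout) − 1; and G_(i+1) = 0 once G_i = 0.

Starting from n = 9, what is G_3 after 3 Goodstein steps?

11

i=0: 9 = 2·4 + 1 (b=4); 4→5: 2·5 + 1 = 11; 11−1 = 10
i=1: 10 = 2·5 (b=5); 5→6: 2·6 = 12; 12−1 = 11
i=2: 11 = 6 + 5 (b=6); 6→7: 7 + 5 = 12; 12−1 = 11
i=3: 11 = 7 + 4 (b=7); 7→8: 8 + 4 = 12; 12−1 = 11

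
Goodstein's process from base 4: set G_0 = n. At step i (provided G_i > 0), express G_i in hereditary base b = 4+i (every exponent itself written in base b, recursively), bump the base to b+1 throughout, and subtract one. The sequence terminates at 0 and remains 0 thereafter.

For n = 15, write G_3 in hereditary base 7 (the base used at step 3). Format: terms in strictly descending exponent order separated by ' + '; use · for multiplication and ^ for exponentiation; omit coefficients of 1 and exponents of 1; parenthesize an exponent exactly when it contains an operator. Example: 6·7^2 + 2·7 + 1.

3·7

base 4: 15 = 3·4 + 3; at 5: 3·5 + 3 = 18; next = 17
base 5: 17 = 3·5 + 2; at 6: 3·6 + 2 = 20; next = 19
base 6: 19 = 3·6 + 1; at 7: 3·7 + 1 = 22; next = 21
base 7: 21 = 3·7; at 8: 3·8 = 24; next = 23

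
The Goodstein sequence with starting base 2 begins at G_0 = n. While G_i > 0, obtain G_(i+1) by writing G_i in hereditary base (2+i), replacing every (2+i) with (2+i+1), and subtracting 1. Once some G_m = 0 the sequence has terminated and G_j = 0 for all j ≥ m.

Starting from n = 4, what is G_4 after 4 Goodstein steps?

i=0: 4 = 2^2 (b=2); 2→3: 3^3 = 27; 27−1 = 26
i=1: 26 = 2·3^2 + 2·3 + 2 (b=3); 3→4: 2·4^2 + 2·4 + 2 = 42; 42−1 = 41
i=2: 41 = 2·4^2 + 2·4 + 1 (b=4); 4→5: 2·5^2 + 2·5 + 1 = 61; 61−1 = 60
i=3: 60 = 2·5^2 + 2·5 (b=5); 5→6: 2·6^2 + 2·6 = 84; 84−1 = 83
i=4: 83 = 2·6^2 + 6 + 5 (b=6); 6→7: 2·7^2 + 7 + 5 = 110; 110−1 = 109

83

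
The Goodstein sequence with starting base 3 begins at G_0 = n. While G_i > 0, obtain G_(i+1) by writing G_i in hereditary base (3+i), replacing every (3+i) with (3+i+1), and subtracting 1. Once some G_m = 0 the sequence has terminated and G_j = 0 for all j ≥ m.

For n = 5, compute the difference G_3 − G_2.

G_0=5  [base 3] 3 + 2  →[3↦4]→  4 + 2 = 6  −1 ⇒ G_1=5
G_1=5  [base 4] 4 + 1  →[4↦5]→  5 + 1 = 6  −1 ⇒ G_2=5
G_2=5  [base 5] 5  →[5↦6]→  6 = 6  −1 ⇒ G_3=5

0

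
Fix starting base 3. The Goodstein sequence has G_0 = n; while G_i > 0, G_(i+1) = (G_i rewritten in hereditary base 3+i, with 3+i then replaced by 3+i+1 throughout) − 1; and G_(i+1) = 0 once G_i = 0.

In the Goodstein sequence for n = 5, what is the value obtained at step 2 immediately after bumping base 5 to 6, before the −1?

6

G_0 = 5. HB_3(5) = 3 + 2. Bump = 6. G_1 = 5.
G_1 = 5. HB_4(5) = 4 + 1. Bump = 6. G_2 = 5.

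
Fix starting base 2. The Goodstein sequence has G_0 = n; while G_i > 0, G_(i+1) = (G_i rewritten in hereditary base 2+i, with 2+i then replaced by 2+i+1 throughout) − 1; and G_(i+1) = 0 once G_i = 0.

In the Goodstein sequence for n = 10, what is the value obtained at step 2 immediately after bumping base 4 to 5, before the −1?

step 0: 10 = 2^(2 + 1) + 2; sub 3 for 2: 3^(3 + 1) + 3; = 84; G_1 = 84−1 = 83
step 1: 83 = 3^(3 + 1) + 2; sub 4 for 3: 4^(4 + 1) + 2; = 1026; G_2 = 1026−1 = 1025

15626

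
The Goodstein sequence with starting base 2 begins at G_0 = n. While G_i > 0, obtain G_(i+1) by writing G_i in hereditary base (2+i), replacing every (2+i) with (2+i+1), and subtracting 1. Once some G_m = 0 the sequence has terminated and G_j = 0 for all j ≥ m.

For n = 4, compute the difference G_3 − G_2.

19

G_0=4  [base 2] 2^2  →[2↦3]→  3^3 = 27  −1 ⇒ G_1=26
G_1=26  [base 3] 2·3^2 + 2·3 + 2  →[3↦4]→  2·4^2 + 2·4 + 2 = 42  −1 ⇒ G_2=41
G_2=41  [base 4] 2·4^2 + 2·4 + 1  →[4↦5]→  2·5^2 + 2·5 + 1 = 61  −1 ⇒ G_3=60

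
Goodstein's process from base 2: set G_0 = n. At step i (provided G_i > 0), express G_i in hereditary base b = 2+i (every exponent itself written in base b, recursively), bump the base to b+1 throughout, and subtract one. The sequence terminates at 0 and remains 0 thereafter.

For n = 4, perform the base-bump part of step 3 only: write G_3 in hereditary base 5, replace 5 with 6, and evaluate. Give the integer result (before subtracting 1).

84

4 —HB2→ 2^2 —bump→ 3^3 = 27 —(−1)→ 26
26 —HB3→ 2·3^2 + 2·3 + 2 —bump→ 2·4^2 + 2·4 + 2 = 42 —(−1)→ 41
41 —HB4→ 2·4^2 + 2·4 + 1 —bump→ 2·5^2 + 2·5 + 1 = 61 —(−1)→ 60
60 —HB5→ 2·5^2 + 2·5 —bump→ 2·6^2 + 2·6 = 84 —(−1)→ 83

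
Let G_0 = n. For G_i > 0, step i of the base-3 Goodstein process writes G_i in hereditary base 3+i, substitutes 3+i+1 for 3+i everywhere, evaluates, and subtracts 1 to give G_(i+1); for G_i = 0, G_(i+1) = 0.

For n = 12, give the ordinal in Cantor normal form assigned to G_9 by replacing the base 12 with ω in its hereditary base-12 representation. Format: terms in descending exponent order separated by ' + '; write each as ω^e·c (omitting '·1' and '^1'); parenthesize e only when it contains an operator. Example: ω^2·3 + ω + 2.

G_0=12  [base 3] 3^2 + 3  →[3↦4]→  4^2 + 4 = 20  −1 ⇒ G_1=19
G_1=19  [base 4] 4^2 + 3  →[4↦5]→  5^2 + 3 = 28  −1 ⇒ G_2=27
G_2=27  [base 5] 5^2 + 2  →[5↦6]→  6^2 + 2 = 38  −1 ⇒ G_3=37
G_3=37  [base 6] 6^2 + 1  →[6↦7]→  7^2 + 1 = 50  −1 ⇒ G_4=49
G_4=49  [base 7] 7^2  →[7↦8]→  8^2 = 64  −1 ⇒ G_5=63
G_5=63  [base 8] 7·8 + 7  →[8↦9]→  7·9 + 7 = 70  −1 ⇒ G_6=69
G_6=69  [base 9] 7·9 + 6  →[9↦10]→  7·10 + 6 = 76  −1 ⇒ G_7=75
G_7=75  [base 10] 7·10 + 5  →[10↦11]→  7·11 + 5 = 82  −1 ⇒ G_8=81
G_8=81  [base 11] 7·11 + 4  →[11↦12]→  7·12 + 4 = 88  −1 ⇒ G_9=87

ω·7 + 3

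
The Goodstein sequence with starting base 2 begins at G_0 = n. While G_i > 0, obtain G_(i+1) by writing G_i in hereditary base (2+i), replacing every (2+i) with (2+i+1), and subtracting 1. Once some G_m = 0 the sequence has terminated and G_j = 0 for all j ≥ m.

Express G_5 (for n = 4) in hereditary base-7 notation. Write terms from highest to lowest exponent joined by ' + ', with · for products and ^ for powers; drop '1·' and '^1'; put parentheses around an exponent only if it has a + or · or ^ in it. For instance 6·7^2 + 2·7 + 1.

4 —HB2→ 2^2 —bump→ 3^3 = 27 —(−1)→ 26
26 —HB3→ 2·3^2 + 2·3 + 2 —bump→ 2·4^2 + 2·4 + 2 = 42 —(−1)→ 41
41 —HB4→ 2·4^2 + 2·4 + 1 —bump→ 2·5^2 + 2·5 + 1 = 61 —(−1)→ 60
60 —HB5→ 2·5^2 + 2·5 —bump→ 2·6^2 + 2·6 = 84 —(−1)→ 83
83 —HB6→ 2·6^2 + 6 + 5 —bump→ 2·7^2 + 7 + 5 = 110 —(−1)→ 109

2·7^2 + 7 + 4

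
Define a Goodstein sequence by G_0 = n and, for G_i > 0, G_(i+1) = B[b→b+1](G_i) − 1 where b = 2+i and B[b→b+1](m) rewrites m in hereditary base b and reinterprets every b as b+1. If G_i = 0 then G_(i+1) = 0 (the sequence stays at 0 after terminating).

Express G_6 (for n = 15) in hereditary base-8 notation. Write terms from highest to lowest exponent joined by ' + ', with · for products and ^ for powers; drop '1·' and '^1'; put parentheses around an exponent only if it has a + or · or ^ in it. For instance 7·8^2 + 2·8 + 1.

[0] 15 ≡ 2^(2 + 1) + 2^2 + 2 + 1 (base 2). Lift 3: 112. −1: 111.
[1] 111 ≡ 3^(3 + 1) + 3^3 + 3 (base 3). Lift 4: 1284. −1: 1283.
[2] 1283 ≡ 4^(4 + 1) + 4^4 + 3 (base 4). Lift 5: 18753. −1: 18752.
[3] 18752 ≡ 5^(5 + 1) + 5^5 + 2 (base 5). Lift 6: 326594. −1: 326593.
[4] 326593 ≡ 6^(6 + 1) + 6^6 + 1 (base 6). Lift 7: 6588345. −1: 6588344.
[5] 6588344 ≡ 7^(7 + 1) + 7^7 (base 7). Lift 8: 150994944. −1: 150994943.

8^(8 + 1) + 7·8^7 + 7·8^6 + 7·8^5 + 7·8^4 + 7·8^3 + 7·8^2 + 7·8 + 7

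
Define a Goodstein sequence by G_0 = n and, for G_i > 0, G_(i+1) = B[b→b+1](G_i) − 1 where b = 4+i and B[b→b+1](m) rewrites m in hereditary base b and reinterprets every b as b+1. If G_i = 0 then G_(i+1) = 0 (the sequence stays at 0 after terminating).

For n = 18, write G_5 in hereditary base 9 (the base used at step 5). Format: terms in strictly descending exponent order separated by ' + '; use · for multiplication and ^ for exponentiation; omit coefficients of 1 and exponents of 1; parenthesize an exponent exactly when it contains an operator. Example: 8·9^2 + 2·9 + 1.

base 4: 18 = 4^2 + 2; at 5: 5^2 + 2 = 27; next = 26
base 5: 26 = 5^2 + 1; at 6: 6^2 + 1 = 37; next = 36
base 6: 36 = 6^2; at 7: 7^2 = 49; next = 48
base 7: 48 = 6·7 + 6; at 8: 6·8 + 6 = 54; next = 53
base 8: 53 = 6·8 + 5; at 9: 6·9 + 5 = 59; next = 58
base 9: 58 = 6·9 + 4; at 10: 6·10 + 4 = 64; next = 63

6·9 + 4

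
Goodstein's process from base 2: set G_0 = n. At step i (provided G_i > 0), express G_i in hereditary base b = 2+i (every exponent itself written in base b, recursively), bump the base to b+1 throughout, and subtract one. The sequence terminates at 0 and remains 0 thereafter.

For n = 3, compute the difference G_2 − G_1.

G_0 = 3. HB_2(3) = 2 + 1. Bump = 4. G_1 = 3.
G_1 = 3. HB_3(3) = 3. Bump = 4. G_2 = 3.

0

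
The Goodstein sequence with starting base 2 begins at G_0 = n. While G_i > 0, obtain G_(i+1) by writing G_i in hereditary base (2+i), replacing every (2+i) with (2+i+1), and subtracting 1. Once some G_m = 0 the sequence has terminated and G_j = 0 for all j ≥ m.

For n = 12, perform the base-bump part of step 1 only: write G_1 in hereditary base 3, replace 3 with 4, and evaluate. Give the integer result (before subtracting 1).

1066

12 —HB2→ 2^(2 + 1) + 2^2 —bump→ 3^(3 + 1) + 3^3 = 108 —(−1)→ 107
107 —HB3→ 3^(3 + 1) + 2·3^2 + 2·3 + 2 —bump→ 4^(4 + 1) + 2·4^2 + 2·4 + 2 = 1066 —(−1)→ 1065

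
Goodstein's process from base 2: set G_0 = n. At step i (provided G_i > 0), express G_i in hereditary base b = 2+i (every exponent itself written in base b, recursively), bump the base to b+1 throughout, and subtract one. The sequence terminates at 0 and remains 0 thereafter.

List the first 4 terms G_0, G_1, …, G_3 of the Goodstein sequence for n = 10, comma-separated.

10, 83, 1025, 15625

step 0: 10 = 2^(2 + 1) + 2; sub 3 for 2: 3^(3 + 1) + 3; = 84; G_1 = 84−1 = 83
step 1: 83 = 3^(3 + 1) + 2; sub 4 for 3: 4^(4 + 1) + 2; = 1026; G_2 = 1026−1 = 1025
step 2: 1025 = 4^(4 + 1) + 1; sub 5 for 4: 5^(5 + 1) + 1; = 15626; G_3 = 15626−1 = 15625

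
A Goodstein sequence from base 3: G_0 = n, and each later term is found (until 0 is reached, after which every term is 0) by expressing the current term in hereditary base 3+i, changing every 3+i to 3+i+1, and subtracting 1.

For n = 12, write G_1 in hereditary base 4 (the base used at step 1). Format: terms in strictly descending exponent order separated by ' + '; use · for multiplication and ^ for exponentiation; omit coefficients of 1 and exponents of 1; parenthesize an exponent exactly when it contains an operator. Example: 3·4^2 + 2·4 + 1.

step 0: 12 = 3^2 + 3; sub 4 for 3: 4^2 + 4; = 20; G_1 = 20−1 = 19
step 1: 19 = 4^2 + 3; sub 5 for 4: 5^2 + 3; = 28; G_2 = 28−1 = 27

4^2 + 3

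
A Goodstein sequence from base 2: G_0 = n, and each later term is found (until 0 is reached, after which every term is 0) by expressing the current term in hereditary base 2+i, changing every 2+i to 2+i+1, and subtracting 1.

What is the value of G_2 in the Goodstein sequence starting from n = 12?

1065

G_0=12  [base 2] 2^(2 + 1) + 2^2  →[2↦3]→  3^(3 + 1) + 3^3 = 108  −1 ⇒ G_1=107
G_1=107  [base 3] 3^(3 + 1) + 2·3^2 + 2·3 + 2  →[3↦4]→  4^(4 + 1) + 2·4^2 + 2·4 + 2 = 1066  −1 ⇒ G_2=1065
G_2=1065  [base 4] 4^(4 + 1) + 2·4^2 + 2·4 + 1  →[4↦5]→  5^(5 + 1) + 2·5^2 + 2·5 + 1 = 15686  −1 ⇒ G_3=15685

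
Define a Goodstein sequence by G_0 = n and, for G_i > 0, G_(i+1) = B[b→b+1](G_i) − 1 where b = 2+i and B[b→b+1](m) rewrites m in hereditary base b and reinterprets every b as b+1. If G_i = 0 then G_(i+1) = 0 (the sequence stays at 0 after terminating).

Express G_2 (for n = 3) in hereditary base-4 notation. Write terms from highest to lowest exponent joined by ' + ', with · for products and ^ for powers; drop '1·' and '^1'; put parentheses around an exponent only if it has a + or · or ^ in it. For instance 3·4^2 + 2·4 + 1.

3

step 0: 3 = 2 + 1; sub 3 for 2: 3 + 1; = 4; G_1 = 4−1 = 3
step 1: 3 = 3; sub 4 for 3: 4; = 4; G_2 = 4−1 = 3
step 2: 3 = 3; sub 5 for 4: 3; = 3; G_3 = 3−1 = 2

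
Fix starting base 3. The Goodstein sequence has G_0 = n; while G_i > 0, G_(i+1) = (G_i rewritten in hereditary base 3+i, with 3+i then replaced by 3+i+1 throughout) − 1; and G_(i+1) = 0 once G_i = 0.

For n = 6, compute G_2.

7

i=0: 6 = 2·3 (b=3); 3→4: 2·4 = 8; 8−1 = 7
i=1: 7 = 4 + 3 (b=4); 4→5: 5 + 3 = 8; 8−1 = 7
i=2: 7 = 5 + 2 (b=5); 5→6: 6 + 2 = 8; 8−1 = 7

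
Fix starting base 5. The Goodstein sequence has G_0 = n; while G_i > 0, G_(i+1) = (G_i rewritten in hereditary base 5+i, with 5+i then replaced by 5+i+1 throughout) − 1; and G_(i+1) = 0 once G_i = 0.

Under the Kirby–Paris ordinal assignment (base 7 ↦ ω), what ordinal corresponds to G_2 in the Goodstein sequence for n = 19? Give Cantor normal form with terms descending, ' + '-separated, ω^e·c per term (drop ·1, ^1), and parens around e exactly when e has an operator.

[0] 19 ≡ 3·5 + 4 (base 5). Lift 6: 22. −1: 21.
[1] 21 ≡ 3·6 + 3 (base 6). Lift 7: 24. −1: 23.

ω·3 + 2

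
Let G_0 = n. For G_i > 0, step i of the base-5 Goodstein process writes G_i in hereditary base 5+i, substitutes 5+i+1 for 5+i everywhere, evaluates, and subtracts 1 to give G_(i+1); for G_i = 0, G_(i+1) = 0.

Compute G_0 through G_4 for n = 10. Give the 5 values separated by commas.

10, 11, 11, 11, 11

[0] 10 ≡ 2·5 (base 5). Lift 6: 12. −1: 11.
[1] 11 ≡ 6 + 5 (base 6). Lift 7: 12. −1: 11.
[2] 11 ≡ 7 + 4 (base 7). Lift 8: 12. −1: 11.
[3] 11 ≡ 8 + 3 (base 8). Lift 9: 12. −1: 11.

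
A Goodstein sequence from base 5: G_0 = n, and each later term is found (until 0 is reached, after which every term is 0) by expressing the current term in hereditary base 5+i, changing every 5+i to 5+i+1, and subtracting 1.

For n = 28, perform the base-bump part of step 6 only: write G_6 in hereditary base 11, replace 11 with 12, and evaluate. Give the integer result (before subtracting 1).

base 5: 28 = 5^2 + 3; at 6: 6^2 + 3 = 39; next = 38
base 6: 38 = 6^2 + 2; at 7: 7^2 + 2 = 51; next = 50
base 7: 50 = 7^2 + 1; at 8: 8^2 + 1 = 65; next = 64
base 8: 64 = 8^2; at 9: 9^2 = 81; next = 80
base 9: 80 = 8·9 + 8; at 10: 8·10 + 8 = 88; next = 87
base 10: 87 = 8·10 + 7; at 11: 8·11 + 7 = 95; next = 94
base 11: 94 = 8·11 + 6; at 12: 8·12 + 6 = 102; next = 101

102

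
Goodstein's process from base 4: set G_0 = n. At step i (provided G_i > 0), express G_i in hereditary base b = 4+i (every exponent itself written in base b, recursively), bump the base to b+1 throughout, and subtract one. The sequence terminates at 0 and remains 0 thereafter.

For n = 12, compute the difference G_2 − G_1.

1

G_0 = 12. HB_4(12) = 3·4. Bump = 15. G_1 = 14.
G_1 = 14. HB_5(14) = 2·5 + 4. Bump = 16. G_2 = 15.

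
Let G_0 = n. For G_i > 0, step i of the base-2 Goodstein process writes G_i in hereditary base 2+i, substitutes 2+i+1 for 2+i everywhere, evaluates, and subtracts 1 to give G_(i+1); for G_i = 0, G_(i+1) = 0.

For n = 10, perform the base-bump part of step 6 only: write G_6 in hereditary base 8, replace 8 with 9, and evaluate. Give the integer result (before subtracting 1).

1937434593

base 2: 10 = 2^(2 + 1) + 2; at 3: 3^(3 + 1) + 3 = 84; next = 83
base 3: 83 = 3^(3 + 1) + 2; at 4: 4^(4 + 1) + 2 = 1026; next = 1025
base 4: 1025 = 4^(4 + 1) + 1; at 5: 5^(5 + 1) + 1 = 15626; next = 15625
base 5: 15625 = 5^(5 + 1); at 6: 6^(6 + 1) = 279936; next = 279935
base 6: 279935 = 5·6^6 + 5·6^5 + 5·6^4 + 5·6^3 + 5·6^2 + 5·6 + 5; at 7: 5·7^7 + 5·7^5 + 5·7^4 + 5·7^3 + 5·7^2 + 5·7 + 5 = 4215755; next = 4215754
base 7: 4215754 = 5·7^7 + 5·7^5 + 5·7^4 + 5·7^3 + 5·7^2 + 5·7 + 4; at 8: 5·8^8 + 5·8^5 + 5·8^4 + 5·8^3 + 5·8^2 + 5·8 + 4 = 84073324; next = 84073323
base 8: 84073323 = 5·8^8 + 5·8^5 + 5·8^4 + 5·8^3 + 5·8^2 + 5·8 + 3; at 9: 5·9^9 + 5·9^5 + 5·9^4 + 5·9^3 + 5·9^2 + 5·9 + 3 = 1937434593; next = 1937434592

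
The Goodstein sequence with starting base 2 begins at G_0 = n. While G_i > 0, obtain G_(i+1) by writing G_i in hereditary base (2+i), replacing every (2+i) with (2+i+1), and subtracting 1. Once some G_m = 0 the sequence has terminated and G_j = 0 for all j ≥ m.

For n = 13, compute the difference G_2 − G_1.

1171

G_0 = 13. HB_2(13) = 2^(2 + 1) + 2^2 + 1. Bump = 109. G_1 = 108.
G_1 = 108. HB_3(108) = 3^(3 + 1) + 3^3. Bump = 1280. G_2 = 1279.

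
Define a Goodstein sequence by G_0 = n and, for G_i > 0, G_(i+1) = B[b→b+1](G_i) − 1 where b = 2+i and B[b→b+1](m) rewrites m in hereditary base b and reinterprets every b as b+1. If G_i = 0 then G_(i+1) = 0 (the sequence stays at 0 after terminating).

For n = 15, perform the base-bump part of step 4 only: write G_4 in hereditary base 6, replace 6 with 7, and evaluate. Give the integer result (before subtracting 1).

6588345

G_0 = 15. HB_2(15) = 2^(2 + 1) + 2^2 + 2 + 1. Bump = 112. G_1 = 111.
G_1 = 111. HB_3(111) = 3^(3 + 1) + 3^3 + 3. Bump = 1284. G_2 = 1283.
G_2 = 1283. HB_4(1283) = 4^(4 + 1) + 4^4 + 3. Bump = 18753. G_3 = 18752.
G_3 = 18752. HB_5(18752) = 5^(5 + 1) + 5^5 + 2. Bump = 326594. G_4 = 326593.
G_4 = 326593. HB_6(326593) = 6^(6 + 1) + 6^6 + 1. Bump = 6588345. G_5 = 6588344.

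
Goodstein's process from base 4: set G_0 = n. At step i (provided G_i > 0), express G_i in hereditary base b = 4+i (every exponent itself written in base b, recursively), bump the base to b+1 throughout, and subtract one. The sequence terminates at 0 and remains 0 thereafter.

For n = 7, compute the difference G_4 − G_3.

0

7 —HB4→ 4 + 3 —bump→ 5 + 3 = 8 —(−1)→ 7
7 —HB5→ 5 + 2 —bump→ 6 + 2 = 8 —(−1)→ 7
7 —HB6→ 6 + 1 —bump→ 7 + 1 = 8 —(−1)→ 7
7 —HB7→ 7 —bump→ 8 = 8 —(−1)→ 7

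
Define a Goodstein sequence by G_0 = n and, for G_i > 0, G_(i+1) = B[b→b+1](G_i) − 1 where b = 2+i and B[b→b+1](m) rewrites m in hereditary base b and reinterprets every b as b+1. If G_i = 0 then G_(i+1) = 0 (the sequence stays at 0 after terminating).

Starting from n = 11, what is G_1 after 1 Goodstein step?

11 —HB2→ 2^(2 + 1) + 2 + 1 —bump→ 3^(3 + 1) + 3 + 1 = 85 —(−1)→ 84
84 —HB3→ 3^(3 + 1) + 3 —bump→ 4^(4 + 1) + 4 = 1028 —(−1)→ 1027

84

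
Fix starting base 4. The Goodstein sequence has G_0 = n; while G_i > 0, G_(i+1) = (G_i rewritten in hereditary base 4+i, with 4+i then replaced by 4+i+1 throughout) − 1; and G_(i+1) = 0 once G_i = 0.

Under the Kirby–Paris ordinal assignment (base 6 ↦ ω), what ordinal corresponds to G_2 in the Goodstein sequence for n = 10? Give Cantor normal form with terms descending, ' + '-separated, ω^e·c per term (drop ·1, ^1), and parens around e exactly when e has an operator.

ω·2

[0] 10 ≡ 2·4 + 2 (base 4). Lift 5: 12. −1: 11.
[1] 11 ≡ 2·5 + 1 (base 5). Lift 6: 13. −1: 12.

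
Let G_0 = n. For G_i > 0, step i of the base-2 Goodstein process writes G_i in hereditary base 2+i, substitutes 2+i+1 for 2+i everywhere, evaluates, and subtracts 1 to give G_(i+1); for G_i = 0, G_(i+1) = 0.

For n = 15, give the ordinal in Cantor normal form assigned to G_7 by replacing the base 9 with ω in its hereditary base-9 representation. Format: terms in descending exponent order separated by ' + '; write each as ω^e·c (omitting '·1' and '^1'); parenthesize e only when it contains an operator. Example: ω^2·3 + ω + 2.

G_0 = 15. HB_2(15) = 2^(2 + 1) + 2^2 + 2 + 1. Bump = 112. G_1 = 111.
G_1 = 111. HB_3(111) = 3^(3 + 1) + 3^3 + 3. Bump = 1284. G_2 = 1283.
G_2 = 1283. HB_4(1283) = 4^(4 + 1) + 4^4 + 3. Bump = 18753. G_3 = 18752.
G_3 = 18752. HB_5(18752) = 5^(5 + 1) + 5^5 + 2. Bump = 326594. G_4 = 326593.
G_4 = 326593. HB_6(326593) = 6^(6 + 1) + 6^6 + 1. Bump = 6588345. G_5 = 6588344.
G_5 = 6588344. HB_7(6588344) = 7^(7 + 1) + 7^7. Bump = 150994944. G_6 = 150994943.
G_6 = 150994943. HB_8(150994943) = 8^(8 + 1) + 7·8^7 + 7·8^6 + 7·8^5 + 7·8^4 + 7·8^3 + 7·8^2 + 7·8 + 7. Bump = 3524450281. G_7 = 3524450280.

ω^(ω + 1) + ω^7·7 + ω^6·7 + ω^5·7 + ω^4·7 + ω^3·7 + ω^2·7 + ω·7 + 6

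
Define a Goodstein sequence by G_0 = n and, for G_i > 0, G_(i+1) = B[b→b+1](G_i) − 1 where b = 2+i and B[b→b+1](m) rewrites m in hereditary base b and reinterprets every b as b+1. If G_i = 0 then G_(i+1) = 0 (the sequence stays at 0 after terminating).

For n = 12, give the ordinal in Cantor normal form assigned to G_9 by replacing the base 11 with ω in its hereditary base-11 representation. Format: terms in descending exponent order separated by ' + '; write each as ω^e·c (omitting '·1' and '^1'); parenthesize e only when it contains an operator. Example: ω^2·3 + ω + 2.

ω^(ω + 1) + ω^2·2 + ω

G_0=12  [base 2] 2^(2 + 1) + 2^2  →[2↦3]→  3^(3 + 1) + 3^3 = 108  −1 ⇒ G_1=107
G_1=107  [base 3] 3^(3 + 1) + 2·3^2 + 2·3 + 2  →[3↦4]→  4^(4 + 1) + 2·4^2 + 2·4 + 2 = 1066  −1 ⇒ G_2=1065
G_2=1065  [base 4] 4^(4 + 1) + 2·4^2 + 2·4 + 1  →[4↦5]→  5^(5 + 1) + 2·5^2 + 2·5 + 1 = 15686  −1 ⇒ G_3=15685
G_3=15685  [base 5] 5^(5 + 1) + 2·5^2 + 2·5  →[5↦6]→  6^(6 + 1) + 2·6^2 + 2·6 = 280020  −1 ⇒ G_4=280019
G_4=280019  [base 6] 6^(6 + 1) + 2·6^2 + 6 + 5  →[6↦7]→  7^(7 + 1) + 2·7^2 + 7 + 5 = 5764911  −1 ⇒ G_5=5764910
G_5=5764910  [base 7] 7^(7 + 1) + 2·7^2 + 7 + 4  →[7↦8]→  8^(8 + 1) + 2·8^2 + 8 + 4 = 134217868  −1 ⇒ G_6=134217867
G_6=134217867  [base 8] 8^(8 + 1) + 2·8^2 + 8 + 3  →[8↦9]→  9^(9 + 1) + 2·9^2 + 9 + 3 = 3486784575  −1 ⇒ G_7=3486784574
G_7=3486784574  [base 9] 9^(9 + 1) + 2·9^2 + 9 + 2  →[9↦10]→  10^(10 + 1) + 2·10^2 + 10 + 2 = 100000000212  −1 ⇒ G_8=100000000211
G_8=100000000211  [base 10] 10^(10 + 1) + 2·10^2 + 10 + 1  →[10↦11]→  11^(11 + 1) + 2·11^2 + 11 + 1 = 3138428376975  −1 ⇒ G_9=3138428376974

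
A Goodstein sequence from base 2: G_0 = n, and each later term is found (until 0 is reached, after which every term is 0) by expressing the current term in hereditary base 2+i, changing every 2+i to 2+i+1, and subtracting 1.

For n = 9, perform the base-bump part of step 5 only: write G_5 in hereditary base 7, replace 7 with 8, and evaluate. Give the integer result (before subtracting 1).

G_0 = 9. HB_2(9) = 2^(2 + 1) + 1. Bump = 82. G_1 = 81.
G_1 = 81. HB_3(81) = 3^(3 + 1). Bump = 1024. G_2 = 1023.
G_2 = 1023. HB_4(1023) = 3·4^4 + 3·4^3 + 3·4^2 + 3·4 + 3. Bump = 9843. G_3 = 9842.
G_3 = 9842. HB_5(9842) = 3·5^5 + 3·5^3 + 3·5^2 + 3·5 + 2. Bump = 140744. G_4 = 140743.
G_4 = 140743. HB_6(140743) = 3·6^6 + 3·6^3 + 3·6^2 + 3·6 + 1. Bump = 2471827. G_5 = 2471826.
G_5 = 2471826. HB_7(2471826) = 3·7^7 + 3·7^3 + 3·7^2 + 3·7. Bump = 50333400. G_6 = 50333399.

50333400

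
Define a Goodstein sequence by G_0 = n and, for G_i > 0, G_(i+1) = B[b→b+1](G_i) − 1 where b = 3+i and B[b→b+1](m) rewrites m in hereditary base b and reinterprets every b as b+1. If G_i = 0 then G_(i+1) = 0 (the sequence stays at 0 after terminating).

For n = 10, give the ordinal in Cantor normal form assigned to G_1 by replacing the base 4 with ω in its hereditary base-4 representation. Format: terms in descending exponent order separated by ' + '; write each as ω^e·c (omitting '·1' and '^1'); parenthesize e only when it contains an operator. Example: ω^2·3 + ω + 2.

G_0 = 10. HB_3(10) = 3^2 + 1. Bump = 17. G_1 = 16.
G_1 = 16. HB_4(16) = 4^2. Bump = 25. G_2 = 24.

ω^2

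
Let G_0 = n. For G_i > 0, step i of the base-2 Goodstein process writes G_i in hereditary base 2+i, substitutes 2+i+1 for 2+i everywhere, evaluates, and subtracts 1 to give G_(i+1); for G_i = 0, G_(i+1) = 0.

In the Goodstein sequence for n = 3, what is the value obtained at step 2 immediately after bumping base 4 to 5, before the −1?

G_0 = 3. HB_2(3) = 2 + 1. Bump = 4. G_1 = 3.
G_1 = 3. HB_3(3) = 3. Bump = 4. G_2 = 3.
G_2 = 3. HB_4(3) = 3. Bump = 3. G_3 = 2.

3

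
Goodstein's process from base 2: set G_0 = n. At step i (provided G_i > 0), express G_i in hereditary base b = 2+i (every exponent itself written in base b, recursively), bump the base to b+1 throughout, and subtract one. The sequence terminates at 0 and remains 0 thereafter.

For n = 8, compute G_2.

[0] 8 ≡ 2^(2 + 1) (base 2). Lift 3: 81. −1: 80.
[1] 80 ≡ 2·3^3 + 2·3^2 + 2·3 + 2 (base 3). Lift 4: 554. −1: 553.
[2] 553 ≡ 2·4^4 + 2·4^2 + 2·4 + 1 (base 4). Lift 5: 6311. −1: 6310.

553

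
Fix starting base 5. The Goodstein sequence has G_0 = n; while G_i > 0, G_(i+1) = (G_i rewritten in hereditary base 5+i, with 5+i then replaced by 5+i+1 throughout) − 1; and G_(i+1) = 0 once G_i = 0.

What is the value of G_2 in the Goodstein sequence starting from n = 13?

G_0 = 13. HB_5(13) = 2·5 + 3. Bump = 15. G_1 = 14.
G_1 = 14. HB_6(14) = 2·6 + 2. Bump = 16. G_2 = 15.
G_2 = 15. HB_7(15) = 2·7 + 1. Bump = 17. G_3 = 16.

15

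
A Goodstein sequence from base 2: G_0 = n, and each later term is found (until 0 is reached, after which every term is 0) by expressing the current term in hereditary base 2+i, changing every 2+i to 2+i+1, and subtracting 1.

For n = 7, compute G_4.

G_0=7  [base 2] 2^2 + 2 + 1  →[2↦3]→  3^3 + 3 + 1 = 31  −1 ⇒ G_1=30
G_1=30  [base 3] 3^3 + 3  →[3↦4]→  4^4 + 4 = 260  −1 ⇒ G_2=259
G_2=259  [base 4] 4^4 + 3  →[4↦5]→  5^5 + 3 = 3128  −1 ⇒ G_3=3127
G_3=3127  [base 5] 5^5 + 2  →[5↦6]→  6^6 + 2 = 46658  −1 ⇒ G_4=46657

46657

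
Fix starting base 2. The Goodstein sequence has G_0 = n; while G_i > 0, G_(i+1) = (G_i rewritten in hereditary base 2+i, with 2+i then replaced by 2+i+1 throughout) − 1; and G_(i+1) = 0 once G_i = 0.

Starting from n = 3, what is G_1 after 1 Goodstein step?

3

G_0 = 3. HB_2(3) = 2 + 1. Bump = 4. G_1 = 3.
G_1 = 3. HB_3(3) = 3. Bump = 4. G_2 = 3.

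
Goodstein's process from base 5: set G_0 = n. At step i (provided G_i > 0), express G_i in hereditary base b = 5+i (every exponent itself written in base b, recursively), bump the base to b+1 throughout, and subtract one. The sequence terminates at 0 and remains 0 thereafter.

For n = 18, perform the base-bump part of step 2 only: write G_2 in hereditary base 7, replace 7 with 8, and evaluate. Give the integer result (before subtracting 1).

25

step 0: 18 = 3·5 + 3; sub 6 for 5: 3·6 + 3; = 21; G_1 = 21−1 = 20
step 1: 20 = 3·6 + 2; sub 7 for 6: 3·7 + 2; = 23; G_2 = 23−1 = 22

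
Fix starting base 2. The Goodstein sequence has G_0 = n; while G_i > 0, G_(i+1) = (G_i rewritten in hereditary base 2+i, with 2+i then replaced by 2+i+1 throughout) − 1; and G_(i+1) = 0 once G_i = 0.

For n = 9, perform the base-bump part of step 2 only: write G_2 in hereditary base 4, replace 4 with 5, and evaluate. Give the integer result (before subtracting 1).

9 —HB2→ 2^(2 + 1) + 1 —bump→ 3^(3 + 1) + 1 = 82 —(−1)→ 81
81 —HB3→ 3^(3 + 1) —bump→ 4^(4 + 1) = 1024 —(−1)→ 1023
1023 —HB4→ 3·4^4 + 3·4^3 + 3·4^2 + 3·4 + 3 —bump→ 3·5^5 + 3·5^3 + 3·5^2 + 3·5 + 3 = 9843 —(−1)→ 9842

9843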